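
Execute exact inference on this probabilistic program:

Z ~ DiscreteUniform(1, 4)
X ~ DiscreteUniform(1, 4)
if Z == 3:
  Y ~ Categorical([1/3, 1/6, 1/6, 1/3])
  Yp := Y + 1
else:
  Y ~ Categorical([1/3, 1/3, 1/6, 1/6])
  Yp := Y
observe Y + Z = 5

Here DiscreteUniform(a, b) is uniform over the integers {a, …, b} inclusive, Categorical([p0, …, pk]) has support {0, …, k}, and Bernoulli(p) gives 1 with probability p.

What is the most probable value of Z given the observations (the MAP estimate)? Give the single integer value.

argmax_v P(Z = v | obs) = 4

Enumerate traces; 12 have nonzero weight after conditioning:
  (Z=2, X=1, Y=3) weight 1/96
  (Z=2, X=2, Y=3) weight 1/96
  (Z=2, X=3, Y=3) weight 1/96
  (Z=2, X=4, Y=3) weight 1/96
  (Z=3, X=1, Y=2) weight 1/96
  (Z=3, X=2, Y=2) weight 1/96
  (Z=3, X=3, Y=2) weight 1/96
  (Z=3, X=4, Y=2) weight 1/96
  (Z=4, X=1, Y=1) weight 1/48
  … 3 more
Group by Z:
  weight(Z=2) = 1/24
  weight(Z=3) = 1/24
  weight(Z=4) = 1/12
Total weight = 1/24 + 1/24 + 1/12 = 1/6
P(Z=2 | obs) = 1/24 / 1/6 = 1/4
P(Z=3 | obs) = 1/24 / 1/6 = 1/4
P(Z=4 | obs) = 1/12 / 1/6 = 1/2
argmax = 4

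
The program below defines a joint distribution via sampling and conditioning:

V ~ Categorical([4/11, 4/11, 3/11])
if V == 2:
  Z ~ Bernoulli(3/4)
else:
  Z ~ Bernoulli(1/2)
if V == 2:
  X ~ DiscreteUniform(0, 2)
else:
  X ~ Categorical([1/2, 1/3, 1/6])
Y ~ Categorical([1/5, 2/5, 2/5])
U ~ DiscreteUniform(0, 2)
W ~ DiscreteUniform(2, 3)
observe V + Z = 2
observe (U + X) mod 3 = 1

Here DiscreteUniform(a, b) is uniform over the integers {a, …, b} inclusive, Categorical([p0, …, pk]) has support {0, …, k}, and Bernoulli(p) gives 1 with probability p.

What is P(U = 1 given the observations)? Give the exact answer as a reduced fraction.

P(U = 1 | obs) = 5/11

Enumerate traces; 36 have nonzero weight after conditioning:
  (V=1, Z=1, X=0, Y=0, U=1, W=2) weight 1/330
  (V=1, Z=1, X=0, Y=0, U=1, W=3) weight 1/330
  (V=1, Z=1, X=0, Y=1, U=1, W=2) weight 1/165
  (V=1, Z=1, X=0, Y=1, U=1, W=3) weight 1/165
  (V=1, Z=1, X=0, Y=2, U=1, W=2) weight 1/165
  (V=1, Z=1, X=0, Y=2, U=1, W=3) weight 1/165
  (V=1, Z=1, X=1, Y=0, U=0, W=2) weight 1/495
  (V=1, Z=1, X=1, Y=0, U=0, W=3) weight 1/495
  (V=1, Z=1, X=2, Y=0, U=2, W=2) weight 1/990
  … 27 more
Group by U:
  weight(U=0) = 1/36
  weight(U=1) = 5/132
  weight(U=2) = 7/396
Total weight = 1/36 + 5/132 + 7/396 = 1/12
P(U=0 | obs) = 1/36 / 1/12 = 1/3
P(U=1 | obs) = 5/132 / 1/12 = 5/11
P(U=2 | obs) = 7/396 / 1/12 = 7/33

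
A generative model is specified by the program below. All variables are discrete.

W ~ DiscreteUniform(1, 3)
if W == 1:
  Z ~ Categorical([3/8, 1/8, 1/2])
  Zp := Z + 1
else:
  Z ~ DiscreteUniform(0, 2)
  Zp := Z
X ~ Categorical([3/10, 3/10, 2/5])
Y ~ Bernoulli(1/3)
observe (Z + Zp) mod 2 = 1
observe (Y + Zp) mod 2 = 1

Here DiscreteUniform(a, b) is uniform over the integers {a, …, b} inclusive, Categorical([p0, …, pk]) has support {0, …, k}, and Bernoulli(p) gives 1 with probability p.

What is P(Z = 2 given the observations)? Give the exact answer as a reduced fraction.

P(Z = 2 | obs) = 8/15

Enumerate traces; 9 have nonzero weight after conditioning:
  (W=1, Z=0, X=0, Y=0) weight 1/40
  (W=1, Z=0, X=1, Y=0) weight 1/40
  (W=1, Z=0, X=2, Y=0) weight 1/30
  (W=1, Z=1, X=0, Y=1) weight 1/240
  (W=1, Z=1, X=1, Y=1) weight 1/240
  (W=1, Z=1, X=2, Y=1) weight 1/180
  (W=1, Z=2, X=0, Y=0) weight 1/30
  (W=1, Z=2, X=1, Y=0) weight 1/30
  … 1 more
Group by Z:
  weight(Z=0) = 1/12
  weight(Z=1) = 1/72
  weight(Z=2) = 1/9
Total weight = 1/12 + 1/72 + 1/9 = 5/24
P(Z=0 | obs) = 1/12 / 5/24 = 2/5
P(Z=1 | obs) = 1/72 / 5/24 = 1/15
P(Z=2 | obs) = 1/9 / 5/24 = 8/15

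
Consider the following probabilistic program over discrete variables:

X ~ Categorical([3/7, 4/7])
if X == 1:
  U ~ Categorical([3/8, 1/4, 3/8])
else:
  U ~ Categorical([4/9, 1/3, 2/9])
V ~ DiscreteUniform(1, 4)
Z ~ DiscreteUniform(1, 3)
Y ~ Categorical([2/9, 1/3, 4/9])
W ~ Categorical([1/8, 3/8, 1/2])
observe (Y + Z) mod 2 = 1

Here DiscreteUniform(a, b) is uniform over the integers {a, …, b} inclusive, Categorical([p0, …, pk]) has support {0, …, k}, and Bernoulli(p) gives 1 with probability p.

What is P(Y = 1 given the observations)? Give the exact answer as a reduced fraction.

P(Y = 1 | obs) = 1/5

Enumerate traces; 360 have nonzero weight after conditioning:
  (X=0, U=0, V=1, Z=1, Y=0, W=0) weight 1/2268
  (X=0, U=0, V=1, Z=1, Y=0, W=1) weight 1/756
  (X=0, U=0, V=1, Z=1, Y=0, W=2) weight 1/567
  (X=0, U=0, V=1, Z=1, Y=2, W=0) weight 1/1134
  (X=0, U=0, V=1, Z=1, Y=2, W=1) weight 1/378
  (X=0, U=0, V=1, Z=1, Y=2, W=2) weight 2/567
  (X=0, U=0, V=1, Z=2, Y=1, W=0) weight 1/1512
  (X=0, U=0, V=1, Z=2, Y=1, W=1) weight 1/504
  … 352 more
Group by Y:
  weight(Y=0) = 4/27
  weight(Y=1) = 1/9
  weight(Y=2) = 8/27
Total weight = 4/27 + 1/9 + 8/27 = 5/9
P(Y=0 | obs) = 4/27 / 5/9 = 4/15
P(Y=1 | obs) = 1/9 / 5/9 = 1/5
P(Y=2 | obs) = 8/27 / 5/9 = 8/15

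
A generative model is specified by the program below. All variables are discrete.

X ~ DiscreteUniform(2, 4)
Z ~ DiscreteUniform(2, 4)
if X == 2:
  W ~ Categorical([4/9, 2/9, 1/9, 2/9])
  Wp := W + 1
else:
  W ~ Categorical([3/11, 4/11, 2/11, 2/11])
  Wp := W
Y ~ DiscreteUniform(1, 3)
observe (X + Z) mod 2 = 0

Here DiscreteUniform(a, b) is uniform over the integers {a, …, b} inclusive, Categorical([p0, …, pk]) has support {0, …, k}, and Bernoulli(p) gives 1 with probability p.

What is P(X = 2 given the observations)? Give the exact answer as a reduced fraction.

Enumerate traces; 60 have nonzero weight after conditioning:
  (X=2, Z=2, W=0, Y=1) weight 4/243
  (X=2, Z=2, W=0, Y=2) weight 4/243
  (X=2, Z=2, W=0, Y=3) weight 4/243
  (X=2, Z=2, W=1, Y=1) weight 2/243
  (X=2, Z=2, W=1, Y=2) weight 2/243
  (X=2, Z=2, W=1, Y=3) weight 2/243
  (X=2, Z=2, W=2, Y=1) weight 1/243
  (X=2, Z=2, W=2, Y=2) weight 1/243
  (X=3, Z=3, W=0, Y=1) weight 1/99
  (X=4, Z=2, W=0, Y=1) weight 1/99
  … 50 more
Group by X:
  weight(X=2) = 2/9
  weight(X=3) = 1/9
  weight(X=4) = 2/9
Total weight = 2/9 + 1/9 + 2/9 = 5/9
P(X=2 | obs) = 2/9 / 5/9 = 2/5
P(X=3 | obs) = 1/9 / 5/9 = 1/5
P(X=4 | obs) = 2/9 / 5/9 = 2/5

P(X = 2 | obs) = 2/5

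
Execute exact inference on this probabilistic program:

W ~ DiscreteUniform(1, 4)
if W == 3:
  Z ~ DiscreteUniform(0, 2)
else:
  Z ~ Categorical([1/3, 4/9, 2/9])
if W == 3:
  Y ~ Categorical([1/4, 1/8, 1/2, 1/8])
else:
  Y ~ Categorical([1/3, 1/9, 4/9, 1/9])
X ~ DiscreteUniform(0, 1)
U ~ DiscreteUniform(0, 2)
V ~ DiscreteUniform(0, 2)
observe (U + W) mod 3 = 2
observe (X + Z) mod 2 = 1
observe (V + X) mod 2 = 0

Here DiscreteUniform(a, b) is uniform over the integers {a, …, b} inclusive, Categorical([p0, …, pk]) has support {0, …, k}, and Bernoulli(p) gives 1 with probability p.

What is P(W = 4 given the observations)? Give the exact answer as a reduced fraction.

Enumerate traces; 64 have nonzero weight after conditioning:
  (W=1, Z=0, Y=0, X=1, U=1, V=1) weight 1/648
  (W=1, Z=0, Y=1, X=1, U=1, V=1) weight 1/1944
  (W=1, Z=0, Y=2, X=1, U=1, V=1) weight 1/486
  (W=1, Z=0, Y=3, X=1, U=1, V=1) weight 1/1944
  (W=1, Z=1, Y=0, X=0, U=1, V=0) weight 1/486
  (W=1, Z=1, Y=0, X=0, U=1, V=2) weight 1/486
  (W=1, Z=1, Y=1, X=0, U=1, V=0) weight 1/1458
  (W=1, Z=1, Y=1, X=0, U=1, V=2) weight 1/1458
  (W=2, Z=0, Y=0, X=1, U=0, V=1) weight 1/648
  (W=3, Z=0, Y=0, X=1, U=2, V=1) weight 1/864
  … 54 more
Group by W:
  weight(W=1) = 13/648
  weight(W=2) = 13/648
  weight(W=3) = 1/54
  weight(W=4) = 13/648
Total weight = 13/648 + 13/648 + 1/54 + 13/648 = 17/216
P(W=1 | obs) = 13/648 / 17/216 = 13/51
P(W=2 | obs) = 13/648 / 17/216 = 13/51
P(W=3 | obs) = 1/54 / 17/216 = 4/17
P(W=4 | obs) = 13/648 / 17/216 = 13/51

P(W = 4 | obs) = 13/51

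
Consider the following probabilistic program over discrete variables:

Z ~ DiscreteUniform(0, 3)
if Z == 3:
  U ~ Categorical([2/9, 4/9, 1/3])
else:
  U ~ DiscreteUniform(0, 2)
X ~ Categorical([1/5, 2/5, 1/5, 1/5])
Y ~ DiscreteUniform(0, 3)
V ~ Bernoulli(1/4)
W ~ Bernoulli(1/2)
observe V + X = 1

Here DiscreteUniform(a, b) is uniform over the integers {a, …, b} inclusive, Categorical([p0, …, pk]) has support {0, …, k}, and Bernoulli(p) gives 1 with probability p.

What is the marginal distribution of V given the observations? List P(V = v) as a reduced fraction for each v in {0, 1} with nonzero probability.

Enumerate traces; 192 have nonzero weight after conditioning:
  (Z=0, U=0, X=0, Y=0, V=1, W=0) weight 1/1920
  (Z=0, U=0, X=0, Y=0, V=1, W=1) weight 1/1920
  (Z=0, U=0, X=0, Y=1, V=1, W=0) weight 1/1920
  (Z=0, U=0, X=0, Y=1, V=1, W=1) weight 1/1920
  (Z=0, U=0, X=0, Y=2, V=1, W=0) weight 1/1920
  (Z=0, U=0, X=0, Y=2, V=1, W=1) weight 1/1920
  (Z=0, U=0, X=0, Y=3, V=1, W=0) weight 1/1920
  (Z=0, U=0, X=0, Y=3, V=1, W=1) weight 1/1920
  (Z=0, U=0, X=1, Y=0, V=0, W=0) weight 1/320
  … 183 more
Group by V:
  weight(V=0) = 3/10
  weight(V=1) = 1/20
Total weight = 3/10 + 1/20 = 7/20
P(V=0 | obs) = 3/10 / 7/20 = 6/7
P(V=1 | obs) = 1/20 / 7/20 = 1/7

P(V=0) = 6/7, P(V=1) = 1/7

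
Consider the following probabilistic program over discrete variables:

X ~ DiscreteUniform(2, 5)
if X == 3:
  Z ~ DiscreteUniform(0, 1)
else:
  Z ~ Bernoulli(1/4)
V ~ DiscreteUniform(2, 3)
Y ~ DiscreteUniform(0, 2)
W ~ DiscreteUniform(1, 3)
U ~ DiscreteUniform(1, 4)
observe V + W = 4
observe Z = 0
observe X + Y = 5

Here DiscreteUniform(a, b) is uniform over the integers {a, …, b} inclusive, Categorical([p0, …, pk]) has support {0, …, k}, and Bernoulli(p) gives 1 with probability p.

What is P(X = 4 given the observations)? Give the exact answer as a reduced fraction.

P(X = 4 | obs) = 3/8

Enumerate traces; 24 have nonzero weight after conditioning:
  (X=3, Z=0, V=2, Y=2, W=2, U=1) weight 1/576
  (X=3, Z=0, V=2, Y=2, W=2, U=2) weight 1/576
  (X=3, Z=0, V=2, Y=2, W=2, U=3) weight 1/576
  (X=3, Z=0, V=2, Y=2, W=2, U=4) weight 1/576
  (X=3, Z=0, V=3, Y=2, W=1, U=1) weight 1/576
  (X=3, Z=0, V=3, Y=2, W=1, U=2) weight 1/576
  (X=3, Z=0, V=3, Y=2, W=1, U=3) weight 1/576
  (X=3, Z=0, V=3, Y=2, W=1, U=4) weight 1/576
  (X=4, Z=0, V=2, Y=1, W=2, U=1) weight 1/384
  (X=5, Z=0, V=2, Y=0, W=2, U=1) weight 1/384
  … 14 more
Group by X:
  weight(X=3) = 1/72
  weight(X=4) = 1/48
  weight(X=5) = 1/48
Total weight = 1/72 + 1/48 + 1/48 = 1/18
P(X=3 | obs) = 1/72 / 1/18 = 1/4
P(X=4 | obs) = 1/48 / 1/18 = 3/8
P(X=5 | obs) = 1/48 / 1/18 = 3/8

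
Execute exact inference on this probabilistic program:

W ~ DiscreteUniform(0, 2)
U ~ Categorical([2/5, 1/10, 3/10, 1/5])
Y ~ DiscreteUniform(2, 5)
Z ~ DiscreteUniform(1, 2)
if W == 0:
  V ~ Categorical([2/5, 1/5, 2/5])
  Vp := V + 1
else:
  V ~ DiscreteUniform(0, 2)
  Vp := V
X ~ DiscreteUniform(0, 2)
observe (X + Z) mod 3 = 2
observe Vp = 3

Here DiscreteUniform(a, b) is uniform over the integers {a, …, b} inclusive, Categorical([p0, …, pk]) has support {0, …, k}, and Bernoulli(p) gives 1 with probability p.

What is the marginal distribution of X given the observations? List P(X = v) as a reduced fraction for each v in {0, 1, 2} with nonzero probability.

P(X=0) = 1/2, P(X=1) = 1/2

Enumerate traces; 32 have nonzero weight after conditioning:
  (W=0, U=0, Y=2, Z=1, V=2, X=1) weight 1/450
  (W=0, U=0, Y=2, Z=2, V=2, X=0) weight 1/450
  (W=0, U=0, Y=3, Z=1, V=2, X=1) weight 1/450
  (W=0, U=0, Y=3, Z=2, V=2, X=0) weight 1/450
  (W=0, U=0, Y=4, Z=1, V=2, X=1) weight 1/450
  (W=0, U=0, Y=4, Z=2, V=2, X=0) weight 1/450
  (W=0, U=0, Y=5, Z=1, V=2, X=1) weight 1/450
  (W=0, U=0, Y=5, Z=2, V=2, X=0) weight 1/450
  … 24 more
Group by X:
  weight(X=0) = 1/45
  weight(X=1) = 1/45
Total weight = 1/45 + 1/45 = 2/45
P(X=0 | obs) = 1/45 / 2/45 = 1/2
P(X=1 | obs) = 1/45 / 2/45 = 1/2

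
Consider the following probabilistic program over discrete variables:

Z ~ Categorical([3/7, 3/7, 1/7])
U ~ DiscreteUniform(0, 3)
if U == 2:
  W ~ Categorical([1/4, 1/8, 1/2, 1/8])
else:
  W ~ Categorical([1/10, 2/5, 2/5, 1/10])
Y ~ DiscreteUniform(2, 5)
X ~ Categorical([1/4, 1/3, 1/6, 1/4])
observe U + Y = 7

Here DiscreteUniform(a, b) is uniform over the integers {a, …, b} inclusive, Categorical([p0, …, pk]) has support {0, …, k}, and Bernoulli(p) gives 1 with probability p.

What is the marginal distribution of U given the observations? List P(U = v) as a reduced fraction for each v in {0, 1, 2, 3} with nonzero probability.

Enumerate traces; 96 have nonzero weight after conditioning:
  (Z=0, U=2, W=0, Y=5, X=0) weight 3/1792
  (Z=0, U=2, W=0, Y=5, X=1) weight 1/448
  (Z=0, U=2, W=0, Y=5, X=2) weight 1/896
  (Z=0, U=2, W=0, Y=5, X=3) weight 3/1792
  (Z=0, U=2, W=1, Y=5, X=0) weight 3/3584
  (Z=0, U=2, W=1, Y=5, X=1) weight 1/896
  (Z=0, U=2, W=1, Y=5, X=2) weight 1/1792
  (Z=0, U=2, W=1, Y=5, X=3) weight 3/3584
  (Z=0, U=3, W=0, Y=4, X=0) weight 3/4480
  … 87 more
Group by U:
  weight(U=2) = 1/16
  weight(U=3) = 1/16
Total weight = 1/16 + 1/16 = 1/8
P(U=2 | obs) = 1/16 / 1/8 = 1/2
P(U=3 | obs) = 1/16 / 1/8 = 1/2

P(U=2) = 1/2, P(U=3) = 1/2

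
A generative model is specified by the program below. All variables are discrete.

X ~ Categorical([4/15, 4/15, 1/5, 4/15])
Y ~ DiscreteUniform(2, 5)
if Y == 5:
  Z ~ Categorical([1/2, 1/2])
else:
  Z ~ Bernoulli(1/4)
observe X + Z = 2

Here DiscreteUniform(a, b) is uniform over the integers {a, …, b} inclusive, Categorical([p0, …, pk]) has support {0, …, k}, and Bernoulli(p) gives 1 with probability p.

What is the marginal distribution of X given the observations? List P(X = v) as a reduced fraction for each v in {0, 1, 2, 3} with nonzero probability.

P(X=1) = 20/53, P(X=2) = 33/53

Enumerate traces; 8 have nonzero weight after conditioning:
  (X=1, Y=2, Z=1) weight 1/60
  (X=1, Y=3, Z=1) weight 1/60
  (X=1, Y=4, Z=1) weight 1/60
  (X=1, Y=5, Z=1) weight 1/30
  (X=2, Y=2, Z=0) weight 3/80
  (X=2, Y=3, Z=0) weight 3/80
  (X=2, Y=4, Z=0) weight 3/80
  (X=2, Y=5, Z=0) weight 1/40
Group by X:
  weight(X=1) = 1/12
  weight(X=2) = 11/80
Total weight = 1/12 + 11/80 = 53/240
P(X=1 | obs) = 1/12 / 53/240 = 20/53
P(X=2 | obs) = 11/80 / 53/240 = 33/53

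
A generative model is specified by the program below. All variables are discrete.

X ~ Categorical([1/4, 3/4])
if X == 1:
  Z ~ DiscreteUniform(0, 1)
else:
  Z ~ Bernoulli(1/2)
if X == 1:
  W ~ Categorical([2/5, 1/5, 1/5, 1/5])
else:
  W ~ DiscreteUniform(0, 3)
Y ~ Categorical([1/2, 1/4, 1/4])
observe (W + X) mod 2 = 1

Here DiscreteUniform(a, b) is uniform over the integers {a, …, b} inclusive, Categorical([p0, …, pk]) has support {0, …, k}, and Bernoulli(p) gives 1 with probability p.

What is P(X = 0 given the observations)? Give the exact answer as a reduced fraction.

Enumerate traces; 24 have nonzero weight after conditioning:
  (X=0, Z=0, W=1, Y=0) weight 1/64
  (X=0, Z=0, W=1, Y=1) weight 1/128
  (X=0, Z=0, W=1, Y=2) weight 1/128
  (X=0, Z=0, W=3, Y=0) weight 1/64
  (X=0, Z=0, W=3, Y=1) weight 1/128
  (X=0, Z=0, W=3, Y=2) weight 1/128
  (X=0, Z=1, W=1, Y=0) weight 1/64
  (X=0, Z=1, W=1, Y=1) weight 1/128
  (X=1, Z=0, W=0, Y=0) weight 3/40
  … 15 more
Group by X:
  weight(X=0) = 1/8
  weight(X=1) = 9/20
Total weight = 1/8 + 9/20 = 23/40
P(X=0 | obs) = 1/8 / 23/40 = 5/23
P(X=1 | obs) = 9/20 / 23/40 = 18/23

P(X = 0 | obs) = 5/23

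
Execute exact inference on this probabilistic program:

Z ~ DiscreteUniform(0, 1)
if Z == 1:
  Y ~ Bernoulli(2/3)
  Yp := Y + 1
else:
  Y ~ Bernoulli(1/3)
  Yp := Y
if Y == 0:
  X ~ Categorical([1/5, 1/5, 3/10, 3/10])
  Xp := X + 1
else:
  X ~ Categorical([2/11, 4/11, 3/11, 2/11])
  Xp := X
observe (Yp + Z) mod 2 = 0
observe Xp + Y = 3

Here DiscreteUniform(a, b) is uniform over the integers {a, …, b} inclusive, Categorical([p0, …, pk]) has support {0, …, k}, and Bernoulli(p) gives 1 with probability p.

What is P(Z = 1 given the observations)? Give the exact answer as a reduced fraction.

Enumerate traces; 2 have nonzero weight after conditioning:
  (Z=0, Y=0, X=2) weight 1/10
  (Z=1, Y=0, X=2) weight 1/20
Group by Z:
  weight(Z=0) = 1/10
  weight(Z=1) = 1/20
Total weight = 1/10 + 1/20 = 3/20
P(Z=0 | obs) = 1/10 / 3/20 = 2/3
P(Z=1 | obs) = 1/20 / 3/20 = 1/3

P(Z = 1 | obs) = 1/3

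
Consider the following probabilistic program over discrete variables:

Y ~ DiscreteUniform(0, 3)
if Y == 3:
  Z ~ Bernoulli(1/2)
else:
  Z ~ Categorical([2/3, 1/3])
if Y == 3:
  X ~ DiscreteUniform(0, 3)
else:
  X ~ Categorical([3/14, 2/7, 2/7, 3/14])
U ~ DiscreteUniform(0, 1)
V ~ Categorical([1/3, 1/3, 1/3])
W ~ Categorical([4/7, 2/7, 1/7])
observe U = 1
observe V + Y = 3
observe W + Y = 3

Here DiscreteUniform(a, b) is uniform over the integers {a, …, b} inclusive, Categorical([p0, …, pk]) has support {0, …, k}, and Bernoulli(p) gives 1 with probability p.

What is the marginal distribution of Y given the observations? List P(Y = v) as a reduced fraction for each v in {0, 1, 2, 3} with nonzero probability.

Enumerate traces; 24 have nonzero weight after conditioning:
  (Y=1, Z=0, X=0, U=1, V=2, W=2) weight 1/1176
  (Y=1, Z=0, X=1, U=1, V=2, W=2) weight 1/882
  (Y=1, Z=0, X=2, U=1, V=2, W=2) weight 1/882
  (Y=1, Z=0, X=3, U=1, V=2, W=2) weight 1/1176
  (Y=1, Z=1, X=0, U=1, V=2, W=2) weight 1/2352
  (Y=1, Z=1, X=1, U=1, V=2, W=2) weight 1/1764
  (Y=1, Z=1, X=2, U=1, V=2, W=2) weight 1/1764
  (Y=1, Z=1, X=3, U=1, V=2, W=2) weight 1/2352
  (Y=2, Z=0, X=0, U=1, V=1, W=1) weight 1/588
  (Y=3, Z=0, X=0, U=1, V=0, W=0) weight 1/336
  … 14 more
Group by Y:
  weight(Y=1) = 1/168
  weight(Y=2) = 1/84
  weight(Y=3) = 1/42
Total weight = 1/168 + 1/84 + 1/42 = 1/24
P(Y=1 | obs) = 1/168 / 1/24 = 1/7
P(Y=2 | obs) = 1/84 / 1/24 = 2/7
P(Y=3 | obs) = 1/42 / 1/24 = 4/7

P(Y=1) = 1/7, P(Y=2) = 2/7, P(Y=3) = 4/7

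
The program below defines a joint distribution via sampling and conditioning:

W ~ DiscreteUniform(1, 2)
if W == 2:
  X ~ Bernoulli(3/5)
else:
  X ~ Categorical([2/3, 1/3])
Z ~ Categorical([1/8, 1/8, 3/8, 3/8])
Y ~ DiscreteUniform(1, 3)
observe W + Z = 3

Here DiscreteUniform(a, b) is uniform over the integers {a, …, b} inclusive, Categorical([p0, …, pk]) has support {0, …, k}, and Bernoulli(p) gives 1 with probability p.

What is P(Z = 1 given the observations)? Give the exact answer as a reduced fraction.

P(Z = 1 | obs) = 1/4

Enumerate traces; 12 have nonzero weight after conditioning:
  (W=1, X=0, Z=2, Y=1) weight 1/24
  (W=1, X=0, Z=2, Y=2) weight 1/24
  (W=1, X=0, Z=2, Y=3) weight 1/24
  (W=1, X=1, Z=2, Y=1) weight 1/48
  (W=1, X=1, Z=2, Y=2) weight 1/48
  (W=1, X=1, Z=2, Y=3) weight 1/48
  (W=2, X=0, Z=1, Y=1) weight 1/120
  (W=2, X=0, Z=1, Y=2) weight 1/120
  … 4 more
Group by Z:
  weight(Z=1) = 1/16
  weight(Z=2) = 3/16
Total weight = 1/16 + 3/16 = 1/4
P(Z=1 | obs) = 1/16 / 1/4 = 1/4
P(Z=2 | obs) = 3/16 / 1/4 = 3/4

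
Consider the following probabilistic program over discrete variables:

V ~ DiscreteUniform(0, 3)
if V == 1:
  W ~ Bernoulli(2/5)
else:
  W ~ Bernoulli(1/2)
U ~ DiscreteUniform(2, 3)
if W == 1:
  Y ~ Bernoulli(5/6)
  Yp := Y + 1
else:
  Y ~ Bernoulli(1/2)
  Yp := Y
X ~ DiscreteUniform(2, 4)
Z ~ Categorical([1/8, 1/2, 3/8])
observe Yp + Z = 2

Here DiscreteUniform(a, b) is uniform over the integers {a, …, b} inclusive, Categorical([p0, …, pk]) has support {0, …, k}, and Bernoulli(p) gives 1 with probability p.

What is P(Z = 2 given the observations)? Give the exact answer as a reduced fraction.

Enumerate traces; 96 have nonzero weight after conditioning:
  (V=0, W=0, U=2, Y=0, X=2, Z=2) weight 1/256
  (V=0, W=0, U=2, Y=0, X=3, Z=2) weight 1/256
  (V=0, W=0, U=2, Y=0, X=4, Z=2) weight 1/256
  (V=0, W=0, U=2, Y=1, X=2, Z=1) weight 1/192
  (V=0, W=0, U=2, Y=1, X=3, Z=1) weight 1/192
  (V=0, W=0, U=2, Y=1, X=4, Z=1) weight 1/192
  (V=0, W=0, U=3, Y=0, X=2, Z=2) weight 1/256
  (V=0, W=0, U=3, Y=0, X=3, Z=2) weight 1/256
  (V=0, W=1, U=2, Y=1, X=2, Z=0) weight 5/2304
  … 87 more
Group by Z:
  weight(Z=0) = 19/384
  weight(Z=1) = 41/240
  weight(Z=2) = 63/640
Total weight = 19/384 + 41/240 + 63/640 = 51/160
P(Z=0 | obs) = 19/384 / 51/160 = 95/612
P(Z=1 | obs) = 41/240 / 51/160 = 82/153
P(Z=2 | obs) = 63/640 / 51/160 = 21/68

P(Z = 2 | obs) = 21/68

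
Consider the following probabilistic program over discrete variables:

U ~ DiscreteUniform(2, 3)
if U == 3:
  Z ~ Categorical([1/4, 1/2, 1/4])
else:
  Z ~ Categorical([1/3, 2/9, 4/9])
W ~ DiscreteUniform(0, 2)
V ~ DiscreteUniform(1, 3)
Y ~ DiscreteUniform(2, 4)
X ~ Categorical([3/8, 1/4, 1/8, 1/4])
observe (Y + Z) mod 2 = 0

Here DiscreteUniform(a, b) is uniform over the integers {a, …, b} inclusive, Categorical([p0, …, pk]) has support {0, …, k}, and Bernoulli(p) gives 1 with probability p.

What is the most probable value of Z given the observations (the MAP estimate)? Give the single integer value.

argmax_v P(Z = v | obs) = 2

Enumerate traces; 360 have nonzero weight after conditioning:
  (U=2, Z=0, W=0, V=1, Y=2, X=0) weight 1/432
  (U=2, Z=0, W=0, V=1, Y=2, X=1) weight 1/648
  (U=2, Z=0, W=0, V=1, Y=2, X=2) weight 1/1296
  (U=2, Z=0, W=0, V=1, Y=2, X=3) weight 1/648
  (U=2, Z=0, W=0, V=1, Y=4, X=0) weight 1/432
  (U=2, Z=0, W=0, V=1, Y=4, X=1) weight 1/648
  (U=2, Z=0, W=0, V=1, Y=4, X=2) weight 1/1296
  (U=2, Z=0, W=0, V=1, Y=4, X=3) weight 1/648
  (U=2, Z=1, W=0, V=1, Y=3, X=0) weight 1/648
  (U=2, Z=2, W=0, V=1, Y=2, X=0) weight 1/324
  … 350 more
Group by Z:
  weight(Z=0) = 7/36
  weight(Z=1) = 13/108
  weight(Z=2) = 25/108
Total weight = 7/36 + 13/108 + 25/108 = 59/108
P(Z=0 | obs) = 7/36 / 59/108 = 21/59
P(Z=1 | obs) = 13/108 / 59/108 = 13/59
P(Z=2 | obs) = 25/108 / 59/108 = 25/59
argmax = 2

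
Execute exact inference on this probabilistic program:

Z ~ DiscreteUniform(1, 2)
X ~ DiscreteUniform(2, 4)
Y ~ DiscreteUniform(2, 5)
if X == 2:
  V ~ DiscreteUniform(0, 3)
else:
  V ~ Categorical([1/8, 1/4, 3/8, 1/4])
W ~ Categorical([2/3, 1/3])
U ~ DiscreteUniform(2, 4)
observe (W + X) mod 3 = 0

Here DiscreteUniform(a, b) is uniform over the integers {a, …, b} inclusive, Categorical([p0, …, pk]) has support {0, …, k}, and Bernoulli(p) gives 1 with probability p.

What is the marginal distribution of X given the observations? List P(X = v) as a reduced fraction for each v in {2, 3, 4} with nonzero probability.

P(X=2) = 1/3, P(X=3) = 2/3

Enumerate traces; 192 have nonzero weight after conditioning:
  (Z=1, X=2, Y=2, V=0, W=1, U=2) weight 1/864
  (Z=1, X=2, Y=2, V=0, W=1, U=3) weight 1/864
  (Z=1, X=2, Y=2, V=0, W=1, U=4) weight 1/864
  (Z=1, X=2, Y=2, V=1, W=1, U=2) weight 1/864
  (Z=1, X=2, Y=2, V=1, W=1, U=3) weight 1/864
  (Z=1, X=2, Y=2, V=1, W=1, U=4) weight 1/864
  (Z=1, X=2, Y=2, V=2, W=1, U=2) weight 1/864
  (Z=1, X=2, Y=2, V=2, W=1, U=3) weight 1/864
  (Z=1, X=3, Y=2, V=0, W=0, U=2) weight 1/864
  … 183 more
Group by X:
  weight(X=2) = 1/9
  weight(X=3) = 2/9
Total weight = 1/9 + 2/9 = 1/3
P(X=2 | obs) = 1/9 / 1/3 = 1/3
P(X=3 | obs) = 2/9 / 1/3 = 2/3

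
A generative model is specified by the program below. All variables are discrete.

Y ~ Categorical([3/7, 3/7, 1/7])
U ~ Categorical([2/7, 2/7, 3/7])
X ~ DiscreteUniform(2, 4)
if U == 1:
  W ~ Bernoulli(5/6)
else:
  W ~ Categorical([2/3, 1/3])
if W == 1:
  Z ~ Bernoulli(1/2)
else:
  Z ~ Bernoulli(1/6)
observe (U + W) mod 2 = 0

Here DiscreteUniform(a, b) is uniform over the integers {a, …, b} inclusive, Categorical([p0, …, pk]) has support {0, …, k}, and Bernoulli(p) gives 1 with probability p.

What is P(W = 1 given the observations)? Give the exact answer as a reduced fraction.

P(W = 1 | obs) = 1/3

Enumerate traces; 54 have nonzero weight after conditioning:
  (Y=0, U=0, X=2, W=0, Z=0) weight 10/441
  (Y=0, U=0, X=2, W=0, Z=1) weight 2/441
  (Y=0, U=0, X=3, W=0, Z=0) weight 10/441
  (Y=0, U=0, X=3, W=0, Z=1) weight 2/441
  (Y=0, U=0, X=4, W=0, Z=0) weight 10/441
  (Y=0, U=0, X=4, W=0, Z=1) weight 2/441
  (Y=0, U=1, X=2, W=1, Z=0) weight 5/294
  (Y=0, U=1, X=2, W=1, Z=1) weight 5/294
  … 46 more
Group by W:
  weight(W=0) = 10/21
  weight(W=1) = 5/21
Total weight = 10/21 + 5/21 = 5/7
P(W=0 | obs) = 10/21 / 5/7 = 2/3
P(W=1 | obs) = 5/21 / 5/7 = 1/3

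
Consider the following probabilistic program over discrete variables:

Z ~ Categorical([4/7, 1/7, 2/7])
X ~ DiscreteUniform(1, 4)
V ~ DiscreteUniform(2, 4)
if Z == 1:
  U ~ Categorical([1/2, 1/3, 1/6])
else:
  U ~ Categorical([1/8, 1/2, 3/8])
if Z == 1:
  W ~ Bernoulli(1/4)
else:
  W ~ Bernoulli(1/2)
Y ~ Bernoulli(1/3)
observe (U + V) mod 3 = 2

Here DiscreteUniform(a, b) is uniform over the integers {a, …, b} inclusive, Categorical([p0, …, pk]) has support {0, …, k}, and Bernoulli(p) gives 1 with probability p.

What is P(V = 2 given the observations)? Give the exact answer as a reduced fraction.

Enumerate traces; 144 have nonzero weight after conditioning:
  (Z=0, X=1, V=2, U=0, W=0, Y=0) weight 1/504
  (Z=0, X=1, V=2, U=0, W=0, Y=1) weight 1/1008
  (Z=0, X=1, V=2, U=0, W=1, Y=0) weight 1/504
  (Z=0, X=1, V=2, U=0, W=1, Y=1) weight 1/1008
  (Z=0, X=1, V=3, U=2, W=0, Y=0) weight 1/168
  (Z=0, X=1, V=3, U=2, W=0, Y=1) weight 1/336
  (Z=0, X=1, V=3, U=2, W=1, Y=0) weight 1/168
  (Z=0, X=1, V=3, U=2, W=1, Y=1) weight 1/336
  (Z=0, X=1, V=4, U=1, W=0, Y=0) weight 1/126
  … 135 more
Group by V:
  weight(V=2) = 5/84
  weight(V=3) = 29/252
  weight(V=4) = 10/63
Total weight = 5/84 + 29/252 + 10/63 = 1/3
P(V=2 | obs) = 5/84 / 1/3 = 5/28
P(V=3 | obs) = 29/252 / 1/3 = 29/84
P(V=4 | obs) = 10/63 / 1/3 = 10/21

P(V = 2 | obs) = 5/28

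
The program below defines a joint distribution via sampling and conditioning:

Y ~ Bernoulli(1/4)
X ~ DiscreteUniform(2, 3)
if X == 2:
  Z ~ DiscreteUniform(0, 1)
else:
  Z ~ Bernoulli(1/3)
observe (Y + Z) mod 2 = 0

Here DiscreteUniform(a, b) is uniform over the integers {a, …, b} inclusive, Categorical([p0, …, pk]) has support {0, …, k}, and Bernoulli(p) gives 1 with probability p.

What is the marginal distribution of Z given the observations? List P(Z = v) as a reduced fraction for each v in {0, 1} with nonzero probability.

Enumerate traces; 4 have nonzero weight after conditioning:
  (Y=0, X=2, Z=0) weight 3/16
  (Y=0, X=3, Z=0) weight 1/4
  (Y=1, X=2, Z=1) weight 1/16
  (Y=1, X=3, Z=1) weight 1/24
Group by Z:
  weight(Z=0) = 7/16
  weight(Z=1) = 5/48
Total weight = 7/16 + 5/48 = 13/24
P(Z=0 | obs) = 7/16 / 13/24 = 21/26
P(Z=1 | obs) = 5/48 / 13/24 = 5/26

P(Z=0) = 21/26, P(Z=1) = 5/26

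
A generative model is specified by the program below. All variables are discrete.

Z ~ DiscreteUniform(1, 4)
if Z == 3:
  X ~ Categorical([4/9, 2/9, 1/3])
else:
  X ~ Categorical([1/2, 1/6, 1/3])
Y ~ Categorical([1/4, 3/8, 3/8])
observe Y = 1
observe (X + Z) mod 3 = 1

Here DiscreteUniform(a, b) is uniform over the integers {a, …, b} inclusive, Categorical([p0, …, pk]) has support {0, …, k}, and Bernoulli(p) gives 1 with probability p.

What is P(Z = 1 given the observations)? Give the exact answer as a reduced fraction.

Enumerate traces; 4 have nonzero weight after conditioning:
  (Z=1, X=0, Y=1) weight 3/64
  (Z=2, X=2, Y=1) weight 1/32
  (Z=3, X=1, Y=1) weight 1/48
  (Z=4, X=0, Y=1) weight 3/64
Group by Z:
  weight(Z=1) = 3/64
  weight(Z=2) = 1/32
  weight(Z=3) = 1/48
  weight(Z=4) = 3/64
Total weight = 3/64 + 1/32 + 1/48 + 3/64 = 7/48
P(Z=1 | obs) = 3/64 / 7/48 = 9/28
P(Z=2 | obs) = 1/32 / 7/48 = 3/14
P(Z=3 | obs) = 1/48 / 7/48 = 1/7
P(Z=4 | obs) = 3/64 / 7/48 = 9/28

P(Z = 1 | obs) = 9/28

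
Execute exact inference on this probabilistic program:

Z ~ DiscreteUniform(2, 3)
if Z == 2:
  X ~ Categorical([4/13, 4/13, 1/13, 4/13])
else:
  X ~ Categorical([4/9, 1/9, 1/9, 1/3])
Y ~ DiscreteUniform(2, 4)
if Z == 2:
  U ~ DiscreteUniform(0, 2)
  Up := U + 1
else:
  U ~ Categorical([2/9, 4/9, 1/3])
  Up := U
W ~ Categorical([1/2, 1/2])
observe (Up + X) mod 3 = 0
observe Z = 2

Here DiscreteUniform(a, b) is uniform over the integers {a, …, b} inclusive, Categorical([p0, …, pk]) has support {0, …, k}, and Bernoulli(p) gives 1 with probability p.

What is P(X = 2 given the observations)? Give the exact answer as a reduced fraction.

P(X = 2 | obs) = 1/13

Enumerate traces; 24 have nonzero weight after conditioning:
  (Z=2, X=0, Y=2, U=2, W=0) weight 1/117
  (Z=2, X=0, Y=2, U=2, W=1) weight 1/117
  (Z=2, X=0, Y=3, U=2, W=0) weight 1/117
  (Z=2, X=0, Y=3, U=2, W=1) weight 1/117
  (Z=2, X=0, Y=4, U=2, W=0) weight 1/117
  (Z=2, X=0, Y=4, U=2, W=1) weight 1/117
  (Z=2, X=1, Y=2, U=1, W=0) weight 1/117
  (Z=2, X=1, Y=2, U=1, W=1) weight 1/117
  (Z=2, X=2, Y=2, U=0, W=0) weight 1/468
  (Z=2, X=3, Y=2, U=2, W=0) weight 1/117
  … 14 more
Group by X:
  weight(X=0) = 2/39
  weight(X=1) = 2/39
  weight(X=2) = 1/78
  weight(X=3) = 2/39
Total weight = 2/39 + 2/39 + 1/78 + 2/39 = 1/6
P(X=0 | obs) = 2/39 / 1/6 = 4/13
P(X=1 | obs) = 2/39 / 1/6 = 4/13
P(X=2 | obs) = 1/78 / 1/6 = 1/13
P(X=3 | obs) = 2/39 / 1/6 = 4/13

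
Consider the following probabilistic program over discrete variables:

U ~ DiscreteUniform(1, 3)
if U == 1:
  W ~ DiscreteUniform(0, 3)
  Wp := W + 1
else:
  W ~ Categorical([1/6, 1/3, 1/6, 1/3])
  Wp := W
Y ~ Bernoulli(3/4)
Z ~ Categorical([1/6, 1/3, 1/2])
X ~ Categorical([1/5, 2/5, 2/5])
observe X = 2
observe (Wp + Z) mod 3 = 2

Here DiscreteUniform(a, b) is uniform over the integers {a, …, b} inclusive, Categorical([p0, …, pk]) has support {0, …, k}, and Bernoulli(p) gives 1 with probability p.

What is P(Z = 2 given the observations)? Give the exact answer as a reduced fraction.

Enumerate traces; 24 have nonzero weight after conditioning:
  (U=1, W=0, Y=0, Z=1, X=2) weight 1/360
  (U=1, W=0, Y=1, Z=1, X=2) weight 1/120
  (U=1, W=1, Y=0, Z=0, X=2) weight 1/720
  (U=1, W=1, Y=1, Z=0, X=2) weight 1/240
  (U=1, W=2, Y=0, Z=2, X=2) weight 1/240
  (U=1, W=2, Y=1, Z=2, X=2) weight 1/80
  (U=1, W=3, Y=0, Z=1, X=2) weight 1/360
  (U=1, W=3, Y=1, Z=1, X=2) weight 1/120
  … 16 more
Group by Z:
  weight(Z=0) = 7/540
  weight(Z=1) = 7/135
  weight(Z=2) = 1/12
Total weight = 7/540 + 7/135 + 1/12 = 4/27
P(Z=0 | obs) = 7/540 / 4/27 = 7/80
P(Z=1 | obs) = 7/135 / 4/27 = 7/20
P(Z=2 | obs) = 1/12 / 4/27 = 9/16

P(Z = 2 | obs) = 9/16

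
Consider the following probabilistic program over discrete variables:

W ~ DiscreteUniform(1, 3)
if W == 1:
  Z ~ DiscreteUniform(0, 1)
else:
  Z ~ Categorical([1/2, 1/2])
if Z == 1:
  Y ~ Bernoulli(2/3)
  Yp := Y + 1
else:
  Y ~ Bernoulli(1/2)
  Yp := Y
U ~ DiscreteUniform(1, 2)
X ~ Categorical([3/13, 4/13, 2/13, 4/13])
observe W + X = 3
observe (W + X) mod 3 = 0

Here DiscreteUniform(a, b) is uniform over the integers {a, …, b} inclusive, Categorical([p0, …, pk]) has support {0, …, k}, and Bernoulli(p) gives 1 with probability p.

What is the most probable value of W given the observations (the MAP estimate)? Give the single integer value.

Enumerate traces; 24 have nonzero weight after conditioning:
  (W=1, Z=0, Y=0, U=1, X=2) weight 1/156
  (W=1, Z=0, Y=0, U=2, X=2) weight 1/156
  (W=1, Z=0, Y=1, U=1, X=2) weight 1/156
  (W=1, Z=0, Y=1, U=2, X=2) weight 1/156
  (W=1, Z=1, Y=0, U=1, X=2) weight 1/234
  (W=1, Z=1, Y=0, U=2, X=2) weight 1/234
  (W=1, Z=1, Y=1, U=1, X=2) weight 1/117
  (W=1, Z=1, Y=1, U=2, X=2) weight 1/117
  (W=2, Z=0, Y=0, U=1, X=1) weight 1/78
  (W=3, Z=0, Y=0, U=1, X=0) weight 1/104
  … 14 more
Group by W:
  weight(W=1) = 2/39
  weight(W=2) = 4/39
  weight(W=3) = 1/13
Total weight = 2/39 + 4/39 + 1/13 = 3/13
P(W=1 | obs) = 2/39 / 3/13 = 2/9
P(W=2 | obs) = 4/39 / 3/13 = 4/9
P(W=3 | obs) = 1/13 / 3/13 = 1/3
argmax = 2

argmax_v P(W = v | obs) = 2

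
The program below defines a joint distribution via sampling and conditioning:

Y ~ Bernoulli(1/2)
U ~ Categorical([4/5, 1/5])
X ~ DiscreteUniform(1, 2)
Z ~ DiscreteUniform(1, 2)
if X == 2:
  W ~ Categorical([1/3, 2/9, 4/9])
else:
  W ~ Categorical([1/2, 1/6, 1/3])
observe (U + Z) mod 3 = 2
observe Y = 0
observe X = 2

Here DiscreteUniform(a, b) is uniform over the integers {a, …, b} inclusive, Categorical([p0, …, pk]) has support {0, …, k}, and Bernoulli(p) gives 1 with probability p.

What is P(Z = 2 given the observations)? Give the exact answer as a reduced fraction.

Enumerate traces; 6 have nonzero weight after conditioning:
  (Y=0, U=0, X=2, Z=2, W=0) weight 1/30
  (Y=0, U=0, X=2, Z=2, W=1) weight 1/45
  (Y=0, U=0, X=2, Z=2, W=2) weight 2/45
  (Y=0, U=1, X=2, Z=1, W=0) weight 1/120
  (Y=0, U=1, X=2, Z=1, W=1) weight 1/180
  (Y=0, U=1, X=2, Z=1, W=2) weight 1/90
Group by Z:
  weight(Z=1) = 1/40
  weight(Z=2) = 1/10
Total weight = 1/40 + 1/10 = 1/8
P(Z=1 | obs) = 1/40 / 1/8 = 1/5
P(Z=2 | obs) = 1/10 / 1/8 = 4/5

P(Z = 2 | obs) = 4/5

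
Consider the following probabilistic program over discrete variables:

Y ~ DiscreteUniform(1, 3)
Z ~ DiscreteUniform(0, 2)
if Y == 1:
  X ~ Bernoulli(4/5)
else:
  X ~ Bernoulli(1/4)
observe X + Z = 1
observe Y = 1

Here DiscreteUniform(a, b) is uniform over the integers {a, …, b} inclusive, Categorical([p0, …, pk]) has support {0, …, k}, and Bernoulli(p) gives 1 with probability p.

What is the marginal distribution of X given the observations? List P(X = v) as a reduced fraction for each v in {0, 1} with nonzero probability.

Enumerate traces; 2 have nonzero weight after conditioning:
  (Y=1, Z=0, X=1) weight 4/45
  (Y=1, Z=1, X=0) weight 1/45
Group by X:
  weight(X=0) = 1/45
  weight(X=1) = 4/45
Total weight = 1/45 + 4/45 = 1/9
P(X=0 | obs) = 1/45 / 1/9 = 1/5
P(X=1 | obs) = 4/45 / 1/9 = 4/5

P(X=0) = 1/5, P(X=1) = 4/5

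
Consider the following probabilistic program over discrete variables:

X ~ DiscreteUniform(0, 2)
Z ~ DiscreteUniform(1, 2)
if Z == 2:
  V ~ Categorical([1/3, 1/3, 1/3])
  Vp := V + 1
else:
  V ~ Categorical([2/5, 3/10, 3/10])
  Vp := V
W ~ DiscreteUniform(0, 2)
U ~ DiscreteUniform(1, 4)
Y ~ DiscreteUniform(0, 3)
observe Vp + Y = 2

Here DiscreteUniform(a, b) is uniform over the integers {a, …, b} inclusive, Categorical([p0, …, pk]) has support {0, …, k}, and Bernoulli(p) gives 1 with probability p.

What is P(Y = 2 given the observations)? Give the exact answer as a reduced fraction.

P(Y = 2 | obs) = 6/25

Enumerate traces; 180 have nonzero weight after conditioning:
  (X=0, Z=1, V=0, W=0, U=1, Y=2) weight 1/720
  (X=0, Z=1, V=0, W=0, U=2, Y=2) weight 1/720
  (X=0, Z=1, V=0, W=0, U=3, Y=2) weight 1/720
  (X=0, Z=1, V=0, W=0, U=4, Y=2) weight 1/720
  (X=0, Z=1, V=0, W=1, U=1, Y=2) weight 1/720
  (X=0, Z=1, V=0, W=1, U=2, Y=2) weight 1/720
  (X=0, Z=1, V=0, W=1, U=3, Y=2) weight 1/720
  (X=0, Z=1, V=0, W=1, U=4, Y=2) weight 1/720
  (X=0, Z=1, V=1, W=0, U=1, Y=1) weight 1/960
  (X=0, Z=1, V=2, W=0, U=1, Y=0) weight 1/960
  … 170 more
Group by Y:
  weight(Y=0) = 19/240
  weight(Y=1) = 19/240
  weight(Y=2) = 1/20
Total weight = 19/240 + 19/240 + 1/20 = 5/24
P(Y=0 | obs) = 19/240 / 5/24 = 19/50
P(Y=1 | obs) = 19/240 / 5/24 = 19/50
P(Y=2 | obs) = 1/20 / 5/24 = 6/25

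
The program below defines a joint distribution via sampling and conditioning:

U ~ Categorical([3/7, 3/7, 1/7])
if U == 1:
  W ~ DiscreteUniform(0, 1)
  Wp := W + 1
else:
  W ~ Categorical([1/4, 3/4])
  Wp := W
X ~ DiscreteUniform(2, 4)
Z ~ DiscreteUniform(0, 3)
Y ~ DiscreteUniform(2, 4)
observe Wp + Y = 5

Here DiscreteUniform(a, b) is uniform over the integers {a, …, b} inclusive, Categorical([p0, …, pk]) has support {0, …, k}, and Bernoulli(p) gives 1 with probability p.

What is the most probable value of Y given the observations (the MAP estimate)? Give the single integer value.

argmax_v P(Y = v | obs) = 4

Enumerate traces; 48 have nonzero weight after conditioning:
  (U=0, W=1, X=2, Z=0, Y=4) weight 1/112
  (U=0, W=1, X=2, Z=1, Y=4) weight 1/112
  (U=0, W=1, X=2, Z=2, Y=4) weight 1/112
  (U=0, W=1, X=2, Z=3, Y=4) weight 1/112
  (U=0, W=1, X=3, Z=0, Y=4) weight 1/112
  (U=0, W=1, X=3, Z=1, Y=4) weight 1/112
  (U=0, W=1, X=3, Z=2, Y=4) weight 1/112
  (U=0, W=1, X=3, Z=3, Y=4) weight 1/112
  (U=1, W=1, X=2, Z=0, Y=3) weight 1/168
  … 39 more
Group by Y:
  weight(Y=3) = 1/14
  weight(Y=4) = 3/14
Total weight = 1/14 + 3/14 = 2/7
P(Y=3 | obs) = 1/14 / 2/7 = 1/4
P(Y=4 | obs) = 3/14 / 2/7 = 3/4
argmax = 4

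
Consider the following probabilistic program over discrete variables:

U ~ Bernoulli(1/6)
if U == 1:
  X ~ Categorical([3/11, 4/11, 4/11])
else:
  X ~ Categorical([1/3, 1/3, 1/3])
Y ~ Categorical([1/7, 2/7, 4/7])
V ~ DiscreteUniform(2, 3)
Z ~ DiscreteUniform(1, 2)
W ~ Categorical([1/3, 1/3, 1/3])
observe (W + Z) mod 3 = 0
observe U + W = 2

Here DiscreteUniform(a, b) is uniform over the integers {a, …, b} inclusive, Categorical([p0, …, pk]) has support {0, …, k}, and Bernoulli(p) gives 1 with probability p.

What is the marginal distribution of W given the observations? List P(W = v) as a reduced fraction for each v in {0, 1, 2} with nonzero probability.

P(W=1) = 1/6, P(W=2) = 5/6

Enumerate traces; 36 have nonzero weight after conditioning:
  (U=0, X=0, Y=0, V=2, Z=1, W=2) weight 5/1512
  (U=0, X=0, Y=0, V=3, Z=1, W=2) weight 5/1512
  (U=0, X=0, Y=1, V=2, Z=1, W=2) weight 5/756
  (U=0, X=0, Y=1, V=3, Z=1, W=2) weight 5/756
  (U=0, X=0, Y=2, V=2, Z=1, W=2) weight 5/378
  (U=0, X=0, Y=2, V=3, Z=1, W=2) weight 5/378
  (U=0, X=1, Y=0, V=2, Z=1, W=2) weight 5/1512
  (U=0, X=1, Y=0, V=3, Z=1, W=2) weight 5/1512
  (U=1, X=0, Y=0, V=2, Z=2, W=1) weight 1/1848
  … 27 more
Group by W:
  weight(W=1) = 1/36
  weight(W=2) = 5/36
Total weight = 1/36 + 5/36 = 1/6
P(W=1 | obs) = 1/36 / 1/6 = 1/6
P(W=2 | obs) = 5/36 / 1/6 = 5/6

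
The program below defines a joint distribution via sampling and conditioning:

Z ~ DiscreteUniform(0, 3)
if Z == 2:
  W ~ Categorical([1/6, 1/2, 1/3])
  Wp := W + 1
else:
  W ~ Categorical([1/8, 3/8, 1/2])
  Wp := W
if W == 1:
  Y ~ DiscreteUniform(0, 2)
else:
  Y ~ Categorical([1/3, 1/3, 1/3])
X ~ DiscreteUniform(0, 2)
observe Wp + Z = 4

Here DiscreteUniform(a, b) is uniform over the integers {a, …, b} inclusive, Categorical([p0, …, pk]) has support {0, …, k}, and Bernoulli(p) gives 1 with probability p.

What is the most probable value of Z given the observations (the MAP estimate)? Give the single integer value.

Enumerate traces; 18 have nonzero weight after conditioning:
  (Z=2, W=1, Y=0, X=0) weight 1/72
  (Z=2, W=1, Y=0, X=1) weight 1/72
  (Z=2, W=1, Y=0, X=2) weight 1/72
  (Z=2, W=1, Y=1, X=0) weight 1/72
  (Z=2, W=1, Y=1, X=1) weight 1/72
  (Z=2, W=1, Y=1, X=2) weight 1/72
  (Z=2, W=1, Y=2, X=0) weight 1/72
  (Z=2, W=1, Y=2, X=1) weight 1/72
  (Z=3, W=1, Y=0, X=0) weight 1/96
  … 9 more
Group by Z:
  weight(Z=2) = 1/8
  weight(Z=3) = 3/32
Total weight = 1/8 + 3/32 = 7/32
P(Z=2 | obs) = 1/8 / 7/32 = 4/7
P(Z=3 | obs) = 3/32 / 7/32 = 3/7
argmax = 2

argmax_v P(Z = v | obs) = 2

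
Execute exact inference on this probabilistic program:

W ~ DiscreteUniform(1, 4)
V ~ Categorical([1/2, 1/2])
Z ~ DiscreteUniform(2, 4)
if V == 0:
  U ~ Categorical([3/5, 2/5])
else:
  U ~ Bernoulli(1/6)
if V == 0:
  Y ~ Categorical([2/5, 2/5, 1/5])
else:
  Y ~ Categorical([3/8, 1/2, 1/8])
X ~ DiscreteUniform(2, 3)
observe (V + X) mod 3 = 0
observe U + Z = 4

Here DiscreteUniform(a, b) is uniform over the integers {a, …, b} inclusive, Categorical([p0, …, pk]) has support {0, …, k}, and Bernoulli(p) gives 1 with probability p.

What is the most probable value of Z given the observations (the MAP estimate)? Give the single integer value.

Enumerate traces; 48 have nonzero weight after conditioning:
  (W=1, V=0, Z=3, U=1, Y=0, X=3) weight 1/300
  (W=1, V=0, Z=3, U=1, Y=1, X=3) weight 1/300
  (W=1, V=0, Z=3, U=1, Y=2, X=3) weight 1/600
  (W=1, V=0, Z=4, U=0, Y=0, X=3) weight 1/200
  (W=1, V=0, Z=4, U=0, Y=1, X=3) weight 1/200
  (W=1, V=0, Z=4, U=0, Y=2, X=3) weight 1/400
  (W=1, V=1, Z=3, U=1, Y=0, X=2) weight 1/768
  (W=1, V=1, Z=3, U=1, Y=1, X=2) weight 1/576
  … 40 more
Group by Z:
  weight(Z=3) = 17/360
  weight(Z=4) = 43/360
Total weight = 17/360 + 43/360 = 1/6
P(Z=3 | obs) = 17/360 / 1/6 = 17/60
P(Z=4 | obs) = 43/360 / 1/6 = 43/60
argmax = 4

argmax_v P(Z = v | obs) = 4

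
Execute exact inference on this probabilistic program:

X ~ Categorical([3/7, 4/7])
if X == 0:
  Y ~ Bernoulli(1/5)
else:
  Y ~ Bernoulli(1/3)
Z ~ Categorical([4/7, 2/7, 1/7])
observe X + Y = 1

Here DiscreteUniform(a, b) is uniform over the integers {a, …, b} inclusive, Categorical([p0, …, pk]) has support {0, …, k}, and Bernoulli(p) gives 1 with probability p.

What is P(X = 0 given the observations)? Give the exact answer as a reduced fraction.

Enumerate traces; 6 have nonzero weight after conditioning:
  (X=0, Y=1, Z=0) weight 12/245
  (X=0, Y=1, Z=1) weight 6/245
  (X=0, Y=1, Z=2) weight 3/245
  (X=1, Y=0, Z=0) weight 32/147
  (X=1, Y=0, Z=1) weight 16/147
  (X=1, Y=0, Z=2) weight 8/147
Group by X:
  weight(X=0) = 3/35
  weight(X=1) = 8/21
Total weight = 3/35 + 8/21 = 7/15
P(X=0 | obs) = 3/35 / 7/15 = 9/49
P(X=1 | obs) = 8/21 / 7/15 = 40/49

P(X = 0 | obs) = 9/49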